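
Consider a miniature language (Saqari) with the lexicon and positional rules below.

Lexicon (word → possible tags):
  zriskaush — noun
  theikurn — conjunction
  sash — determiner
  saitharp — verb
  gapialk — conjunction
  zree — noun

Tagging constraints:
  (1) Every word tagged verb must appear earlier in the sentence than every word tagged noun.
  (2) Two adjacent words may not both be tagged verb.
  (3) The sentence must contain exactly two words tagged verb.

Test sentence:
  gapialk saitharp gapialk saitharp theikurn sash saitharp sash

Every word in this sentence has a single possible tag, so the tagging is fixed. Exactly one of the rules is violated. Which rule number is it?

3

Fixed tagging: conjunction verb conjunction verb conjunction determiner verb determiner.
Rule check: R1 ok, R2 ok, R3 fails.
Only rule 3 fails.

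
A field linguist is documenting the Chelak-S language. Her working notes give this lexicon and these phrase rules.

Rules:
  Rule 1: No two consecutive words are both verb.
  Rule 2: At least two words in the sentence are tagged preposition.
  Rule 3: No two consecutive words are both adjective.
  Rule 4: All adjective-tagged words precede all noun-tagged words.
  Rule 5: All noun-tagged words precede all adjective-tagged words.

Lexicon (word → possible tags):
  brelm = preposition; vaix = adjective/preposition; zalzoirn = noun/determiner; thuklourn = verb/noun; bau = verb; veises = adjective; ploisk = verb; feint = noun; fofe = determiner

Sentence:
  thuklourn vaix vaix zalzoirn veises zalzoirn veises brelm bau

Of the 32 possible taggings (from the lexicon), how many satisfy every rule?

3

Candidates per position — 1:thuklourn {verb,noun}; 2:vaix {adjective,preposition}; 3:vaix {adjective,preposition}; 4:zalzoirn {noun,determiner}; 5:veises {adjective}; 6:zalzoirn {noun,determiner}; 7:veises {adjective}; 8:brelm {preposition}; 9:bau {verb}.
There are 32 candidate sequences in total.
The sequences that satisfy every rule: verb adjective preposition determiner adjective determiner adjective preposition verb; verb preposition adjective determiner adjective determiner adjective preposition verb; verb preposition preposition determiner adjective determiner adjective preposition verb.
Count = 3.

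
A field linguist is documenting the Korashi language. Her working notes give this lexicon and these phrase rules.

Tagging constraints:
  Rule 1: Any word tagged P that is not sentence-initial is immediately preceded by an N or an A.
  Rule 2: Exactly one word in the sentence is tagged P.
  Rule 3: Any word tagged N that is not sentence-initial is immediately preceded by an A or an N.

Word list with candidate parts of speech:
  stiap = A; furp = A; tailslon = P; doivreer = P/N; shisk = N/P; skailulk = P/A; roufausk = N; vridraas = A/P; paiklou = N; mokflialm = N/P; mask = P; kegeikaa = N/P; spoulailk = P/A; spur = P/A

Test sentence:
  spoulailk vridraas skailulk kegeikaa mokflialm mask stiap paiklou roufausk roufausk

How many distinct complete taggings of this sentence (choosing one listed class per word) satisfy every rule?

Candidates per position — 1:spoulailk {P,A}; 2:vridraas {A,P}; 3:skailulk {P,A}; 4:kegeikaa {N,P}; 5:mokflialm {N,P}; 6:mask {P}; 7:stiap {A}; 8:paiklou {N}; 9:roufausk {N}; 10:roufausk {N}.
There are 32 candidate sequences in total.
The sequences that satisfy every rule: A A A N N P A N N N.
Count = 1.

1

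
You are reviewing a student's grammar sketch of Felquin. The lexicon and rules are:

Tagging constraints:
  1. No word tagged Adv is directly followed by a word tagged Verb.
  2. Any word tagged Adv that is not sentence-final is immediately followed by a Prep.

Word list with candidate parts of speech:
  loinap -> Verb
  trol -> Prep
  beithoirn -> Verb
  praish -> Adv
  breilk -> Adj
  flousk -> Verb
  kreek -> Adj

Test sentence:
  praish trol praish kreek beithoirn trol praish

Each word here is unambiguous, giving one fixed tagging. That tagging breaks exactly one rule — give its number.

2

Fixed tagging: Adv Prep Adv Adj Verb Prep Adv.
Rule check: R1 ok, R2 fails.
Only rule 2 fails.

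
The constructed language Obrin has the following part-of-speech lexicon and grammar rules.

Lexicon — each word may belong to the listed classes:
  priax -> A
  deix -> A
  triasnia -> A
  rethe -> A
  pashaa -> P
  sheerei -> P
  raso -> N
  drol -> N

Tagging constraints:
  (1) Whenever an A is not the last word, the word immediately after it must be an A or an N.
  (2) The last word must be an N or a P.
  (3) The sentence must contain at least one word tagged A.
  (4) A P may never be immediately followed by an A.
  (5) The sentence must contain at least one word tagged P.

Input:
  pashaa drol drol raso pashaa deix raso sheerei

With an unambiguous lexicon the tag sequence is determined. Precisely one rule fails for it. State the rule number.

Fixed tagging: P N N N P A N P.
Applying the rules: R1 holds, R2 holds, R3 holds, R4 violated, R5 holds.
Only rule 4 fails.

4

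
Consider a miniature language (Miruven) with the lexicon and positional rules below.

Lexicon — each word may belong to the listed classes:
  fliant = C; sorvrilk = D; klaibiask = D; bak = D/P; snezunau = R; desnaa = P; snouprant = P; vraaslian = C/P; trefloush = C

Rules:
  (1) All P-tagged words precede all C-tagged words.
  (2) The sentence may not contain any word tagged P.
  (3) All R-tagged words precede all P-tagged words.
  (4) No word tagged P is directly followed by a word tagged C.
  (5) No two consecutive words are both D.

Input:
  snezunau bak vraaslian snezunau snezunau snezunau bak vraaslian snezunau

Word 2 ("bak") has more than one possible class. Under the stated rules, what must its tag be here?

Candidates per position — 1:snezunau {R}; 2:bak {D,P}; 3:vraaslian {C,P}; 4:snezunau {R}; 5:snezunau {R}; 6:snezunau {R}; 7:bak {D,P}; 8:vraaslian {C,P}; 9:snezunau {R}.
If word 2 were P, no tagging could satisfy rule 2; so word 2 is D.
If word 3 were P, no tagging could satisfy rule 2; so word 3 is C.
If word 7 were P, no tagging could satisfy rule 1; so word 7 is D.
If word 8 were P, no tagging could satisfy rule 1; so word 8 is C.
The only consistent sequence is: R D C R R R D C R.
Verifying each rule — rule 1 holds; rule 2 holds; rule 3 holds; rule 4 holds; rule 5 holds.

D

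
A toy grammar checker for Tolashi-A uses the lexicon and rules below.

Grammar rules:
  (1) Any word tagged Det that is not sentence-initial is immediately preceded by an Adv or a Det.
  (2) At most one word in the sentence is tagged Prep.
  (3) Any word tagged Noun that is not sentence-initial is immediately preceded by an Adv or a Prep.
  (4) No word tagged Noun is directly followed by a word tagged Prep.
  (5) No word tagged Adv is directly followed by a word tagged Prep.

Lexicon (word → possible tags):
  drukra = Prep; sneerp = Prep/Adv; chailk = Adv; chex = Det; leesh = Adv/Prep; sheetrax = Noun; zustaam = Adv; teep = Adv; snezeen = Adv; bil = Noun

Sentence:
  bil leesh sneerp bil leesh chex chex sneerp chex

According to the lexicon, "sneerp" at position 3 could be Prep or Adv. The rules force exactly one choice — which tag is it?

Candidates per position — 1:bil {Noun}; 2:leesh {Adv,Prep}; 3:sneerp {Prep,Adv}; 4:bil {Noun}; 5:leesh {Adv,Prep}; 6:chex {Det}; 7:chex {Det}; 8:sneerp {Prep,Adv}; 9:chex {Det}.
Word 2 cannot be Prep — rule 4 would then fail for every completion. It is Adv.
Word 3 cannot be Prep — rule 5 would then fail for every completion. It is Adv.
Word 5 cannot be Prep — rule 1 would then fail for every completion. It is Adv.
Word 8 cannot be Prep — rule 1 would then fail for every completion. It is Adv.
That leaves exactly one tagging: Noun Adv Adv Noun Adv Det Det Adv Det.
Check: rule 1 ok; rule 2 ok; rule 3 ok; rule 4 ok; rule 5 ok.

Adv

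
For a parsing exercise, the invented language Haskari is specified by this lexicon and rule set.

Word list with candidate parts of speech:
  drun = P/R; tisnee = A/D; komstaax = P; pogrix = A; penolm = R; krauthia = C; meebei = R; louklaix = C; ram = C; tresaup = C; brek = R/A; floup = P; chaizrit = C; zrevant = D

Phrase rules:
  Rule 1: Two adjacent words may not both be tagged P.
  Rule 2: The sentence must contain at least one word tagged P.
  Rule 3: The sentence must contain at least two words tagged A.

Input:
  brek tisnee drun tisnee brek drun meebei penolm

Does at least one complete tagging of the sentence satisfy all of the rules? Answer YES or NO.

YES

Candidates per position — 1:brek {R,A}; 2:tisnee {A,D}; 3:drun {P,R}; 4:tisnee {A,D}; 5:brek {R,A}; 6:drun {P,R}; 7:meebei {R}; 8:penolm {R}.
One satisfying assignment: A A P D A P R R.
Check: rule 1 holds; rule 2 holds; rule 3 holds.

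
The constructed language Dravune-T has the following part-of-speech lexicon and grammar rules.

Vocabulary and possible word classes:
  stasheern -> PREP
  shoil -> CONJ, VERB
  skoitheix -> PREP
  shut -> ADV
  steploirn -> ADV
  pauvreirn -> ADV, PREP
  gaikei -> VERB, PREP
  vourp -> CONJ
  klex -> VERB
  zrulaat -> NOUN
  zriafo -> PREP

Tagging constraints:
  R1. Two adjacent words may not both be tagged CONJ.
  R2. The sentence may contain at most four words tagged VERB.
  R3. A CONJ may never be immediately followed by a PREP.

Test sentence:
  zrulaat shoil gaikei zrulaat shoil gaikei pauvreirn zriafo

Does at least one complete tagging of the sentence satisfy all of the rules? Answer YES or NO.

Candidates per position — 1:zrulaat {NOUN}; 2:shoil {CONJ,VERB}; 3:gaikei {VERB,PREP}; 4:zrulaat {NOUN}; 5:shoil {CONJ,VERB}; 6:gaikei {VERB,PREP}; 7:pauvreirn {ADV,PREP}; 8:zriafo {PREP}.
One satisfying assignment: NOUN VERB PREP NOUN CONJ VERB PREP PREP.
Checking: rule 1 satisfied; rule 2 satisfied; rule 3 satisfied.

YES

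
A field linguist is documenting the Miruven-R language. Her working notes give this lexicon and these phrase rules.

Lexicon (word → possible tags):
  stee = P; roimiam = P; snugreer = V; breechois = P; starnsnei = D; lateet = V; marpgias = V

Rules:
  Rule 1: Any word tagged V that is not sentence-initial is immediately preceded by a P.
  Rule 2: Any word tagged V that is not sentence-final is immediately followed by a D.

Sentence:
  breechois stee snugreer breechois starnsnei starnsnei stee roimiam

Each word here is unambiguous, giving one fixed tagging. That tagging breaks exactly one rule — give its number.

2

Fixed tagging: P P V P D D P P.
Rule check: R1 pass, R2 fail.
Only rule 2 fails.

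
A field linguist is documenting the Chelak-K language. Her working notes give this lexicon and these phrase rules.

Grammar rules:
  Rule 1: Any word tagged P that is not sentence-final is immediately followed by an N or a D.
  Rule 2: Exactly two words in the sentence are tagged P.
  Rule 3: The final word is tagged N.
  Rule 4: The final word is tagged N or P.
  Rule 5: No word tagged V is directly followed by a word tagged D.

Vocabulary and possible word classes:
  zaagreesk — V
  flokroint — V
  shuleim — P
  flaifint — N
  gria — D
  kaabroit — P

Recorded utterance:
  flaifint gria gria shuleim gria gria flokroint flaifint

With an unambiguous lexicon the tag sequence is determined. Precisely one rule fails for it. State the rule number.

Fixed tagging: N D D P D D V N.
Applying the rules: R1 holds, R2 violated, R3 holds, R4 holds, R5 holds.
Only rule 2 fails.

2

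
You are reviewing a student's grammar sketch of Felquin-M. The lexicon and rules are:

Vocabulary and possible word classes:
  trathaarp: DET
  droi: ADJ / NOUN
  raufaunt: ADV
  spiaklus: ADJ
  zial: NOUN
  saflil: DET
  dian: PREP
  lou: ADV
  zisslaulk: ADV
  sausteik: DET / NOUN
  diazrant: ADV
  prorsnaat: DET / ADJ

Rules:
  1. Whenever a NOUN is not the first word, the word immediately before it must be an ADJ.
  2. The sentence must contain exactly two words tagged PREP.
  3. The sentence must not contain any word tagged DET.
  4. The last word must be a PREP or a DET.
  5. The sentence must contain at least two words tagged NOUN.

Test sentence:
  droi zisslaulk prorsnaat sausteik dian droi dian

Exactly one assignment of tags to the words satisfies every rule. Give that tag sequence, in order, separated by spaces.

NOUN ADV ADJ NOUN PREP ADJ PREP

Candidates per position — 1:droi {ADJ,NOUN}; 2:zisslaulk {ADV}; 3:prorsnaat {DET,ADJ}; 4:sausteik {DET,NOUN}; 5:dian {PREP}; 6:droi {ADJ,NOUN}; 7:dian {PREP}.
Position 3: DET is ruled out by rule 3; that leaves ADJ.
Position 4: DET is ruled out by rule 3; that leaves NOUN.
Position 6: NOUN is ruled out by rule 1; that leaves ADJ.
Position 1: ADJ is ruled out by rule 5; that leaves NOUN.
The only consistent sequence is: NOUN ADV ADJ NOUN PREP ADJ PREP.
Check: rule 1 holds; rule 2 holds; rule 3 holds; rule 4 holds; rule 5 holds.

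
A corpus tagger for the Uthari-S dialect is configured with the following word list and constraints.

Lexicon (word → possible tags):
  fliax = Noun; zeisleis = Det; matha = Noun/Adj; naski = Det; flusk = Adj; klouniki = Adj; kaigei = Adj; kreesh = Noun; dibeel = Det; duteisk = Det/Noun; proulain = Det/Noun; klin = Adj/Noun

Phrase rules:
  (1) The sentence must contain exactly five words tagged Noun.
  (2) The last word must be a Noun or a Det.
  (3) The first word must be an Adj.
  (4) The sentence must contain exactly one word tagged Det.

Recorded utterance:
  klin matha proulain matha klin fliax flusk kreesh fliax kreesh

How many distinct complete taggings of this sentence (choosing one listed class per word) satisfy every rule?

3

Candidates per position — 1:klin {Adj,Noun}; 2:matha {Noun,Adj}; 3:proulain {Det,Noun}; 4:matha {Noun,Adj}; 5:klin {Adj,Noun}; 6:fliax {Noun}; 7:flusk {Adj}; 8:kreesh {Noun}; 9:fliax {Noun}; 10:kreesh {Noun}.
There are 32 candidate sequences in total.
The sequences that satisfy every rule: Adj Noun Det Adj Adj Noun Adj Noun Noun Noun; Adj Adj Det Noun Adj Noun Adj Noun Noun Noun; Adj Adj Det Adj Noun Noun Adj Noun Noun Noun.
Count = 3.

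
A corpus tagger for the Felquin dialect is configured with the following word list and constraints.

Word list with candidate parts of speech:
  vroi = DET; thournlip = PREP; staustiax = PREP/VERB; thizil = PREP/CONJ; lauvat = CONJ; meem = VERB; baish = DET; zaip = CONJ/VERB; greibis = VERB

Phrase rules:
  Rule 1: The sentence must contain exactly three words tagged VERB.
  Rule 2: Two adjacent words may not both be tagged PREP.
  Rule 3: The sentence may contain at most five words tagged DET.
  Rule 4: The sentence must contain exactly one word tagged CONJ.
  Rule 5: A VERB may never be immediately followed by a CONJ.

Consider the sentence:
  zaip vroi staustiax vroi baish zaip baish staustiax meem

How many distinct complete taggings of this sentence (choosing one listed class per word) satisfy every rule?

4

Candidates per position — 1:zaip {CONJ,VERB}; 2:vroi {DET}; 3:staustiax {PREP,VERB}; 4:vroi {DET}; 5:baish {DET}; 6:zaip {CONJ,VERB}; 7:baish {DET}; 8:staustiax {PREP,VERB}; 9:meem {VERB}.
There are 16 candidate sequences in total.
The sequences that satisfy every rule: CONJ DET PREP DET DET VERB DET VERB VERB; CONJ DET VERB DET DET VERB DET PREP VERB; VERB DET PREP DET DET CONJ DET VERB VERB; VERB DET VERB DET DET CONJ DET PREP VERB.
Count = 4.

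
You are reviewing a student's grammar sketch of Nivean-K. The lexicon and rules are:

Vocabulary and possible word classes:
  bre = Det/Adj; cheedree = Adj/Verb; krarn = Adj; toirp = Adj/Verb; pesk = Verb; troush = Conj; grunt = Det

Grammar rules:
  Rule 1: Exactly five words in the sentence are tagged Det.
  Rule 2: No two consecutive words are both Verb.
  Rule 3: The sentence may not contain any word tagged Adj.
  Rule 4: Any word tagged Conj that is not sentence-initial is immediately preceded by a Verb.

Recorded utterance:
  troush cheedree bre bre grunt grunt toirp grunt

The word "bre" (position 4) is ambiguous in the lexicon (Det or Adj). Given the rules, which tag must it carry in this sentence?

Candidates per position — 1:troush {Conj}; 2:cheedree {Adj,Verb}; 3:bre {Det,Adj}; 4:bre {Det,Adj}; 5:grunt {Det}; 6:grunt {Det}; 7:toirp {Adj,Verb}; 8:grunt {Det}.
Word 2 cannot be Adj — rule 3 would then fail for every completion. It is Verb.
Word 3 cannot be Adj — rule 1 would then fail for every completion. It is Det.
Word 4 cannot be Adj — rule 1 would then fail for every completion. It is Det.
Word 7 cannot be Adj — rule 3 would then fail for every completion. It is Verb.
That leaves exactly one tagging: Conj Verb Det Det Det Det Verb Det.
Verifying each rule — rule 1 ok; rule 2 ok; rule 3 ok; rule 4 ok.

Det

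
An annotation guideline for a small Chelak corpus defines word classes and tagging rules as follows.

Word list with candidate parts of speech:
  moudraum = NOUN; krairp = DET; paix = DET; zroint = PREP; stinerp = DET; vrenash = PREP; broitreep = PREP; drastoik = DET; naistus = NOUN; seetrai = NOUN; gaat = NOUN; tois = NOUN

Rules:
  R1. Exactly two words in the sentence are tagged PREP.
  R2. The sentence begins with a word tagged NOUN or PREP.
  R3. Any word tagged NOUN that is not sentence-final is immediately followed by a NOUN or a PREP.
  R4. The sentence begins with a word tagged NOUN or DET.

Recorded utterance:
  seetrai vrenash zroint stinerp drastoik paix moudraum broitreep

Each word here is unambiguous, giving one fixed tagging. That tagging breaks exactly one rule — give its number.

1

Fixed tagging: NOUN PREP PREP DET DET DET NOUN PREP.
Applying the rules: R1 fails, R2 ok, R3 ok, R4 ok.
Only rule 1 fails.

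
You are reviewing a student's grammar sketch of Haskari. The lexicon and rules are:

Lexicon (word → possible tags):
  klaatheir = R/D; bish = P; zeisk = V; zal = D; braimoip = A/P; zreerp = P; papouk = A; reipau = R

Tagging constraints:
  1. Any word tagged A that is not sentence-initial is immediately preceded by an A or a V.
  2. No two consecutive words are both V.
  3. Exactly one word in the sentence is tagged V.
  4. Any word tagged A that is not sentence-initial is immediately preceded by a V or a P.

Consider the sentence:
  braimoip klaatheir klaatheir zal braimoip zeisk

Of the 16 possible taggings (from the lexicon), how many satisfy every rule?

Candidates per position — 1:braimoip {A,P}; 2:klaatheir {R,D}; 3:klaatheir {R,D}; 4:zal {D}; 5:braimoip {A,P}; 6:zeisk {V}.
There are 16 candidate sequences in total.
Checking each against the rules leaves 8 sequences.
Count = 8.

8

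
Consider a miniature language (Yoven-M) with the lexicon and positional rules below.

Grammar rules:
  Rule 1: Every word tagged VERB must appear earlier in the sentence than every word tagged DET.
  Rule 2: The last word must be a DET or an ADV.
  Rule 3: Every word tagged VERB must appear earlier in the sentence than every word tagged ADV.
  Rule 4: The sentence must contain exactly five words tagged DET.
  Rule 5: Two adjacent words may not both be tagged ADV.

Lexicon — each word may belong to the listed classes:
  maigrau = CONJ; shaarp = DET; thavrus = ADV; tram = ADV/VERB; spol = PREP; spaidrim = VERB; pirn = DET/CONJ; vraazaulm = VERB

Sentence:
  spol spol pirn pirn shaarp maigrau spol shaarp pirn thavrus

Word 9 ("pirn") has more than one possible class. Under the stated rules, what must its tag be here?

Candidates per position — 1:spol {PREP}; 2:spol {PREP}; 3:pirn {DET,CONJ}; 4:pirn {DET,CONJ}; 5:shaarp {DET}; 6:maigrau {CONJ}; 7:spol {PREP}; 8:shaarp {DET}; 9:pirn {DET,CONJ}; 10:thavrus {ADV}.
Position 3: tagging it CONJ would leave rule 4 unsatisfiable, so it must be DET.
Position 4: tagging it CONJ would leave rule 4 unsatisfiable, so it must be DET.
Position 9: tagging it CONJ would leave rule 4 unsatisfiable, so it must be DET.
The only consistent sequence is: PREP PREP DET DET DET CONJ PREP DET DET ADV.
Checking: rule 1 ✓; rule 2 ✓; rule 3 ✓; rule 4 ✓; rule 5 ✓.

DET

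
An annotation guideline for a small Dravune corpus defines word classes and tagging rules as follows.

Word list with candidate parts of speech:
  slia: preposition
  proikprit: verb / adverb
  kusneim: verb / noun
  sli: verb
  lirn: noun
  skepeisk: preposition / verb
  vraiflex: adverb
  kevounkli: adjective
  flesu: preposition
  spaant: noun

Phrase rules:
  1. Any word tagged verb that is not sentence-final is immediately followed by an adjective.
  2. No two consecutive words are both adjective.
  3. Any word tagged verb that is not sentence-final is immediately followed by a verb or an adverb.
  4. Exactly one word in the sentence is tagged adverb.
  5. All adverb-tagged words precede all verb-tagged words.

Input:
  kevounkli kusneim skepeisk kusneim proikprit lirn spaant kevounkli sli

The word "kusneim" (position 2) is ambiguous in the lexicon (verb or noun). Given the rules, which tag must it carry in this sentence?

noun

Candidates per position — 1:kevounkli {adjective}; 2:kusneim {verb,noun}; 3:skepeisk {preposition,verb}; 4:kusneim {verb,noun}; 5:proikprit {verb,adverb}; 6:lirn {noun}; 7:spaant {noun}; 8:kevounkli {adjective}; 9:sli {verb}.
If word 2 were verb, no tagging could satisfy rule 1; so word 2 is noun.
If word 3 were verb, no tagging could satisfy rule 1; so word 3 is preposition.
If word 4 were verb, no tagging could satisfy rule 1; so word 4 is noun.
If word 5 were verb, no tagging could satisfy rule 1; so word 5 is adverb.
The only consistent sequence is: adjective noun preposition noun adverb noun noun adjective verb.
Verifying each rule — rule 1 satisfied; rule 2 satisfied; rule 3 satisfied; rule 4 satisfied; rule 5 satisfied.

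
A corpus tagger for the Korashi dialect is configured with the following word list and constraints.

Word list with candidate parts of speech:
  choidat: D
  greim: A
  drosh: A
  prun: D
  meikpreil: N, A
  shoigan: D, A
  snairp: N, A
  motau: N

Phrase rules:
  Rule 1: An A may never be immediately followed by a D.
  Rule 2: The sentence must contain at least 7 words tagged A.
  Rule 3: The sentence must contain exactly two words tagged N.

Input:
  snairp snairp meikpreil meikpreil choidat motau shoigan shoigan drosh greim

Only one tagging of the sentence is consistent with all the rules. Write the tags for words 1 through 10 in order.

A A A N D N A A A A

Candidates per position — 1:snairp {N,A}; 2:snairp {N,A}; 3:meikpreil {N,A}; 4:meikpreil {N,A}; 5:choidat {D}; 6:motau {N}; 7:shoigan {D,A}; 8:shoigan {D,A}; 9:drosh {A}; 10:greim {A}.
If word 4 were A, no tagging could satisfy rule 1; so word 4 is N.
If word 7 were D, no tagging could satisfy rule 2; so word 7 is A.
If word 8 were D, no tagging could satisfy rule 1; so word 8 is A.
If word 1 were N, no tagging could satisfy rule 2; so word 1 is A.
If word 2 were N, no tagging could satisfy rule 2; so word 2 is A.
If word 3 were N, no tagging could satisfy rule 2; so word 3 is A.
The unique satisfying tagging is: A A A N D N A A A A.
Rule-by-rule: rule 1 ok; rule 2 ok; rule 3 ok.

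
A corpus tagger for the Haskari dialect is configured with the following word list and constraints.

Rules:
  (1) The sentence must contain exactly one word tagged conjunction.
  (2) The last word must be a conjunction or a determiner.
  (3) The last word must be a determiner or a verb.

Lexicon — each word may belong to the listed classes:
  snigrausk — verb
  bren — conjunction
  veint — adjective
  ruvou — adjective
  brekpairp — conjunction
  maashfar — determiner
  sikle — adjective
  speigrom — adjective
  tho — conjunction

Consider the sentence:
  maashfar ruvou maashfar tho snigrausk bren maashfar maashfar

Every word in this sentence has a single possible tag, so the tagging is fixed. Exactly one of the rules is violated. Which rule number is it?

Fixed tagging: determiner adjective determiner conjunction verb conjunction determiner determiner.
Checking each rule: R1 fail, R2 pass, R3 pass.
Only rule 1 fails.

1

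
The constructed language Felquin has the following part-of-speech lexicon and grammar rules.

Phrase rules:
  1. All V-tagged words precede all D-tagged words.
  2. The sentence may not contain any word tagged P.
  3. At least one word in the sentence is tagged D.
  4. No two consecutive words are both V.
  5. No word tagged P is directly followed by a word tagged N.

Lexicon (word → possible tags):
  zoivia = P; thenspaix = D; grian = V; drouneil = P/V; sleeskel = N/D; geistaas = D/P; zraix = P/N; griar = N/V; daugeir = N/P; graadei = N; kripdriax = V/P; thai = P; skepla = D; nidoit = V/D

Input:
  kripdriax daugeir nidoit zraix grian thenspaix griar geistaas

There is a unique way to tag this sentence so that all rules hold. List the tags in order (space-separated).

Candidates per position — 1:kripdriax {V,P}; 2:daugeir {N,P}; 3:nidoit {V,D}; 4:zraix {P,N}; 5:grian {V}; 6:thenspaix {D}; 7:griar {N,V}; 8:geistaas {D,P}.
At position 1, choosing P makes rule 2 impossible to satisfy; hence V.
At position 2, choosing P makes rule 2 impossible to satisfy; hence N.
At position 3, choosing D makes rule 1 impossible to satisfy; hence V.
At position 4, choosing P makes rule 2 impossible to satisfy; hence N.
At position 7, choosing V makes rule 1 impossible to satisfy; hence N.
At position 8, choosing P makes rule 2 impossible to satisfy; hence D.
That leaves exactly one tagging: V N V N V D N D.
Check: rule 1 satisfied; rule 2 satisfied; rule 3 satisfied; rule 4 satisfied; rule 5 satisfied.

V N V N V D N D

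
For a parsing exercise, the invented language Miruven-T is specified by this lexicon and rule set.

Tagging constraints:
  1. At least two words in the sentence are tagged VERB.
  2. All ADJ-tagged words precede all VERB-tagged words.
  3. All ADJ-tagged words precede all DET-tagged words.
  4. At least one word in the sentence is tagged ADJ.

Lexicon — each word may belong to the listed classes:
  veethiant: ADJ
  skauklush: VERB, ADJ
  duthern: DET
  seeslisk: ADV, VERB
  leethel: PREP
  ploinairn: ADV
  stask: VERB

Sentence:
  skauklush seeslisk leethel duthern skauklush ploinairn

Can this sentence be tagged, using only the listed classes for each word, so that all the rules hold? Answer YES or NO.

YES

Candidates per position — 1:skauklush {VERB,ADJ}; 2:seeslisk {ADV,VERB}; 3:leethel {PREP}; 4:duthern {DET}; 5:skauklush {VERB,ADJ}; 6:ploinairn {ADV}.
One satisfying assignment: ADJ VERB PREP DET VERB ADV.
Rule-by-rule: rule 1 ✓; rule 2 ✓; rule 3 ✓; rule 4 ✓.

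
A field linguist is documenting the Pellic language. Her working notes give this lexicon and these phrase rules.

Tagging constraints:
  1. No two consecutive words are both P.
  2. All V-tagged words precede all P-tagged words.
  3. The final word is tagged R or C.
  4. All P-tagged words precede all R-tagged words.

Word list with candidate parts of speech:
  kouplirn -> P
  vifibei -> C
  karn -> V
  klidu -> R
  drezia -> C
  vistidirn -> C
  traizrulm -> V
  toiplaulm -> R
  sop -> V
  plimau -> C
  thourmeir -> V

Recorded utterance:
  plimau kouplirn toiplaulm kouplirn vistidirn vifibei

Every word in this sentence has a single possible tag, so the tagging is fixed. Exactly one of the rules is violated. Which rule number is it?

4

Fixed tagging: C P R P C C.
Rule check: R1 pass, R2 pass, R3 pass, R4 fail.
Only rule 4 fails.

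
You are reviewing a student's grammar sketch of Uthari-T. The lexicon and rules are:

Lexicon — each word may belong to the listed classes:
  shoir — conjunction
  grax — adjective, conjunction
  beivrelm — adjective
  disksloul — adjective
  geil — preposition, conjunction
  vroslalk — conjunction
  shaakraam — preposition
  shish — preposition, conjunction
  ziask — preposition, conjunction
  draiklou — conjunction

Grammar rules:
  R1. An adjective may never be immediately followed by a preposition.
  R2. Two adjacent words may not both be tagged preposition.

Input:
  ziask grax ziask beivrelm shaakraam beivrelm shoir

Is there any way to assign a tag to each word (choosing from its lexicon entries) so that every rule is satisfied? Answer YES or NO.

NO

Candidates per position — 1:ziask {preposition,conjunction}; 2:grax {adjective,conjunction}; 3:ziask {preposition,conjunction}; 4:beivrelm {adjective}; 5:shaakraam {preposition}; 6:beivrelm {adjective}; 7:shoir {conjunction}.
Rule 1 cannot be satisfied by any choice of tags from the lexicon.
So there is no consistent tagging.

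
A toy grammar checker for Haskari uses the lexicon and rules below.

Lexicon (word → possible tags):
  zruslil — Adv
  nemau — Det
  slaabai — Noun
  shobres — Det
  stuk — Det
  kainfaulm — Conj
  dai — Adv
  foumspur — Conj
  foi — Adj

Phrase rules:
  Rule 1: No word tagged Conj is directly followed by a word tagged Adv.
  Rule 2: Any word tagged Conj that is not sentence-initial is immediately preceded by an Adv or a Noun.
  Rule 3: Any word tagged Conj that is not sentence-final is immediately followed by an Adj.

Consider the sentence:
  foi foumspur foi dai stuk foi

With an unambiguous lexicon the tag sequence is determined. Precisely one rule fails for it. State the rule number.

Fixed tagging: Adj Conj Adj Adv Det Adj.
Applying the rules: R1 ok, R2 fails, R3 ok.
Only rule 2 fails.

2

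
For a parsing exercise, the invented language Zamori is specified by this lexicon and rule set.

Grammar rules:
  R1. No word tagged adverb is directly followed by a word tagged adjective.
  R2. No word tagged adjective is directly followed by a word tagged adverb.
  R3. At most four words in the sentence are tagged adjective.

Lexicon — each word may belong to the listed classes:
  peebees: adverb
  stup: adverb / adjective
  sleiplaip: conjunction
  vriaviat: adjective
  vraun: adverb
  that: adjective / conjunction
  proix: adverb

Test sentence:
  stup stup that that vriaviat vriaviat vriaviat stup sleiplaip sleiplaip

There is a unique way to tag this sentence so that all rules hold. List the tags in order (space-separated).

adverb adverb conjunction conjunction adjective adjective adjective adjective conjunction conjunction

Candidates per position — 1:stup {adverb,adjective}; 2:stup {adverb,adjective}; 3:that {adjective,conjunction}; 4:that {adjective,conjunction}; 5:vriaviat {adjective}; 6:vriaviat {adjective}; 7:vriaviat {adjective}; 8:stup {adverb,adjective}; 9:sleiplaip {conjunction}; 10:sleiplaip {conjunction}.
If word 8 were adverb, no tagging could satisfy rule 2; so word 8 is adjective.
If word 1 were adjective, no tagging could satisfy rule 3; so word 1 is adverb.
If word 2 were adjective, no tagging could satisfy rule 1; so word 2 is adverb.
If word 3 were adjective, no tagging could satisfy rule 1; so word 3 is conjunction.
If word 4 were adjective, no tagging could satisfy rule 3; so word 4 is conjunction.
That leaves exactly one tagging: adverb adverb conjunction conjunction adjective adjective adjective adjective conjunction conjunction.
Verifying each rule — rule 1 satisfied; rule 2 satisfied; rule 3 satisfied.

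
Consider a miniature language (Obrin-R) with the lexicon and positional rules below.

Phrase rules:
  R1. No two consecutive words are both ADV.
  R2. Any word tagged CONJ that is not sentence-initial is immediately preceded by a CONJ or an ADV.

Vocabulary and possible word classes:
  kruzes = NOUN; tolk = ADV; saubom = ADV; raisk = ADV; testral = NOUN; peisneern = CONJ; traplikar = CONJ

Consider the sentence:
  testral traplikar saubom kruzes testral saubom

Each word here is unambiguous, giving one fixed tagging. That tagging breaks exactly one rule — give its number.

2

Fixed tagging: NOUN CONJ ADV NOUN NOUN ADV.
Checking each rule: R1 ✓, R2 ✗.
Only rule 2 fails.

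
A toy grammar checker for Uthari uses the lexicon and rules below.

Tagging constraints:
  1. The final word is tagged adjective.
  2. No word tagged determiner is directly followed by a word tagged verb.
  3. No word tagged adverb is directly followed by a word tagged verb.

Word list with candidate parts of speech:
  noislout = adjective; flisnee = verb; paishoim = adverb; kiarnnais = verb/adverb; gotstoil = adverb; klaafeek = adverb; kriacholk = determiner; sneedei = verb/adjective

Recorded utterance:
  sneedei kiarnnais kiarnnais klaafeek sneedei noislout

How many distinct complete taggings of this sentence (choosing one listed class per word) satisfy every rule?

6

Candidates per position — 1:sneedei {verb,adjective}; 2:kiarnnais {verb,adverb}; 3:kiarnnais {verb,adverb}; 4:klaafeek {adverb}; 5:sneedei {verb,adjective}; 6:noislout {adjective}.
There are 16 candidate sequences in total.
Checking each against the rules leaves 6 sequences.
Count = 6.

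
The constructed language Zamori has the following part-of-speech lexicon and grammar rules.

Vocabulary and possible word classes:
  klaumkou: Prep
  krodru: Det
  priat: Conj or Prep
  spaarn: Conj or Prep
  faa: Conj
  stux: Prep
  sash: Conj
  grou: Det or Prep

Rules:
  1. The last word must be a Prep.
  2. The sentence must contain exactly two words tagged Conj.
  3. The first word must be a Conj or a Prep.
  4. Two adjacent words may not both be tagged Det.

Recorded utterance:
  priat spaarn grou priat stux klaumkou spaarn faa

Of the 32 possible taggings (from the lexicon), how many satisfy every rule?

Candidates per position — 1:priat {Conj,Prep}; 2:spaarn {Conj,Prep}; 3:grou {Det,Prep}; 4:priat {Conj,Prep}; 5:stux {Prep}; 6:klaumkou {Prep}; 7:spaarn {Conj,Prep}; 8:faa {Conj}.
There are 32 candidate sequences in total.
Rule 1 cannot be satisfied by any choice of tags from the lexicon.
So there is no consistent tagging.
Count = 0.

0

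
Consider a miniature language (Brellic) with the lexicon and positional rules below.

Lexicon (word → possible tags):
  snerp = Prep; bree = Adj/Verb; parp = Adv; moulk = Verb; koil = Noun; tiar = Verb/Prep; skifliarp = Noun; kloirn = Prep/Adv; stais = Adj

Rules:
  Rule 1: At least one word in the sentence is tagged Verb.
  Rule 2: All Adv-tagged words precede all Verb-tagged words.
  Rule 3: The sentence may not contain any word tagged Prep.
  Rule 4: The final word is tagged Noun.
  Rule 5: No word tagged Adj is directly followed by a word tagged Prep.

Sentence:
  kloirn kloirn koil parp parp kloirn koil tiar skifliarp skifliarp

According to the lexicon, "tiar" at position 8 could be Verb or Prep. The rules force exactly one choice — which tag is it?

Verb

Candidates per position — 1:kloirn {Prep,Adv}; 2:kloirn {Prep,Adv}; 3:koil {Noun}; 4:parp {Adv}; 5:parp {Adv}; 6:kloirn {Prep,Adv}; 7:koil {Noun}; 8:tiar {Verb,Prep}; 9:skifliarp {Noun}; 10:skifliarp {Noun}.
Position 1: tagging it Prep would leave rule 3 unsatisfiable, so it must be Adv.
Position 2: tagging it Prep would leave rule 3 unsatisfiable, so it must be Adv.
Position 6: tagging it Prep would leave rule 3 unsatisfiable, so it must be Adv.
Position 8: tagging it Prep would leave rule 1 unsatisfiable, so it must be Verb.
So the tagging must be: Adv Adv Noun Adv Adv Adv Noun Verb Noun Noun.
Rule-by-rule: rule 1 holds; rule 2 holds; rule 3 holds; rule 4 holds; rule 5 holds.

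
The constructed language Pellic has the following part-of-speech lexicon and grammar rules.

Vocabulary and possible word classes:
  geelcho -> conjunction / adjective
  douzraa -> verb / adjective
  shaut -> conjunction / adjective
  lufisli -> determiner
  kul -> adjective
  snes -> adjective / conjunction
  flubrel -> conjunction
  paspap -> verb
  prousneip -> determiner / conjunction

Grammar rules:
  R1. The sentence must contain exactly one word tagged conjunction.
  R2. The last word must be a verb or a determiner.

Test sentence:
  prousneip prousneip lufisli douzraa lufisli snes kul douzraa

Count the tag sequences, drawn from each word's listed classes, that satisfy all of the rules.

6

Candidates per position — 1:prousneip {determiner,conjunction}; 2:prousneip {determiner,conjunction}; 3:lufisli {determiner}; 4:douzraa {verb,adjective}; 5:lufisli {determiner}; 6:snes {adjective,conjunction}; 7:kul {adjective}; 8:douzraa {verb,adjective}.
There are 32 candidate sequences in total.
Checking each against the rules leaves 6 sequences.
Count = 6.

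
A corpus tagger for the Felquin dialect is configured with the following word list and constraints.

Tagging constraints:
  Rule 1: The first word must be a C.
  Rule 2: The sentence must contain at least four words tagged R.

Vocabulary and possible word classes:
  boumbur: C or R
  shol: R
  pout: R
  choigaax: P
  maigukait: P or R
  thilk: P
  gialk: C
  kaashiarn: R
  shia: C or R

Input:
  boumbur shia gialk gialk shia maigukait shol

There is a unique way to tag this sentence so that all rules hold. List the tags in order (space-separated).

Candidates per position — 1:boumbur {C,R}; 2:shia {C,R}; 3:gialk {C}; 4:gialk {C}; 5:shia {C,R}; 6:maigukait {P,R}; 7:shol {R}.
Position 1: R is ruled out by rule 1; that leaves C.
Position 2: C is ruled out by rule 2; that leaves R.
Position 5: C is ruled out by rule 2; that leaves R.
Position 6: P is ruled out by rule 2; that leaves R.
That leaves exactly one tagging: C R C C R R R.
Verifying each rule — rule 1 holds; rule 2 holds.

C R C C R R R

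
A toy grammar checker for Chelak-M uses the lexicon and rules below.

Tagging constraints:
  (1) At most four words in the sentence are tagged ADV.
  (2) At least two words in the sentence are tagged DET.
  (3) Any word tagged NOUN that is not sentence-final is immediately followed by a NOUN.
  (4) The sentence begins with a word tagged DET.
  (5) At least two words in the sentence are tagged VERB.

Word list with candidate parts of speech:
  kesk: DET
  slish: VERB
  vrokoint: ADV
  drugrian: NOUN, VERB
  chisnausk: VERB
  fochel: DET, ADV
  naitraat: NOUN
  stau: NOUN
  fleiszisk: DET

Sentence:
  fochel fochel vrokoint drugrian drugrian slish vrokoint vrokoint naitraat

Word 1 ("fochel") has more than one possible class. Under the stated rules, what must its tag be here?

Candidates per position — 1:fochel {DET,ADV}; 2:fochel {DET,ADV}; 3:vrokoint {ADV}; 4:drugrian {NOUN,VERB}; 5:drugrian {NOUN,VERB}; 6:slish {VERB}; 7:vrokoint {ADV}; 8:vrokoint {ADV}; 9:naitraat {NOUN}.
Word 1 cannot be ADV — rule 2 would then fail for every completion. It is DET.
Word 2 cannot be ADV — rule 2 would then fail for every completion. It is DET.
Word 4 cannot be NOUN — rule 3 would then fail for every completion. It is VERB.
Word 5 cannot be NOUN — rule 3 would then fail for every completion. It is VERB.
The unique satisfying tagging is: DET DET ADV VERB VERB VERB ADV ADV NOUN.
Rule-by-rule: rule 1 satisfied; rule 2 satisfied; rule 3 satisfied; rule 4 satisfied; rule 5 satisfied.

DET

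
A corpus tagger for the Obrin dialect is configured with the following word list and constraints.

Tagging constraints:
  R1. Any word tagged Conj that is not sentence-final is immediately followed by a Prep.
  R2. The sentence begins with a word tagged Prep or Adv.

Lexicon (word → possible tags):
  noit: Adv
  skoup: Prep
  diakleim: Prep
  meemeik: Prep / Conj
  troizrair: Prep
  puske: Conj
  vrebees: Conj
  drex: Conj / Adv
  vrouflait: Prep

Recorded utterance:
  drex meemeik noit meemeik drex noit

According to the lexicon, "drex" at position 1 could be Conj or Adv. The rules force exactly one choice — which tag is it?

Candidates per position — 1:drex {Conj,Adv}; 2:meemeik {Prep,Conj}; 3:noit {Adv}; 4:meemeik {Prep,Conj}; 5:drex {Conj,Adv}; 6:noit {Adv}.
Position 1: Conj is ruled out by rule 2; that leaves Adv.
Position 2: Conj is ruled out by rule 1; that leaves Prep.
Position 4: Conj is ruled out by rule 1; that leaves Prep.
Position 5: Conj is ruled out by rule 1; that leaves Adv.
So the tagging must be: Adv Prep Adv Prep Adv Adv.
Verifying each rule — rule 1 satisfied; rule 2 satisfied.

Adv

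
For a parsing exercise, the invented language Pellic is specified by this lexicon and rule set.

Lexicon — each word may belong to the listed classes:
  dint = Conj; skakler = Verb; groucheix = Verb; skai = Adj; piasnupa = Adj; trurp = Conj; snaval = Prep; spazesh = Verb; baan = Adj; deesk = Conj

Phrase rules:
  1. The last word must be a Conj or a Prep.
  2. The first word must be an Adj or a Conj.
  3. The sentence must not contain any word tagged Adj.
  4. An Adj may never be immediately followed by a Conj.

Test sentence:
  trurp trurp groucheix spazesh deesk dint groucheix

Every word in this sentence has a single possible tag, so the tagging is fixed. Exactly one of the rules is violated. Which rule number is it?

1

Fixed tagging: Conj Conj Verb Verb Conj Conj Verb.
Applying the rules: R1 ✗, R2 ✓, R3 ✓, R4 ✓.
Only rule 1 fails.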